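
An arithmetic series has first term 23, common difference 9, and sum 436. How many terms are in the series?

Using S = n/2 × [2a + (n-1)d]
436 = n/2 × [2(23) + (n-1)(9)]
436 = n/2 × [46 + 9n - 9]
872 = n × [37 + 9n]
9n² + (37)n - 872 = 0
Discriminant: Δ = (37)² - 4(9)(-872) = 1369 + 31392 = 32761
√Δ = 181
n = [-(37) + √Δ] / (2·9) = (-37 + 181) / 18 = 144 / 18 = 8
(The negative root is discarded since n must be a positive integer.)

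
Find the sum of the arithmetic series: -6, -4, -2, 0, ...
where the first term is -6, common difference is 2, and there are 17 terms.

Sₙ = n/2 × (first + last)
Last term = a + (n-1)d = -6 + (17-1)×2 = 26
S_17 = 17/2 × (-6 + 26)
S_17 = 17/2 × 20 = 170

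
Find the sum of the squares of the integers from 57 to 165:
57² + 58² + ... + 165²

Use ∑_{k=1}^{n} k² = n(n+1)(2n+1)/6, then subtract the first 56 terms.
∑_{k=1}^{165} k² = 165×166×331/6 = 1511015
∑_{k=1}^{56} k² = 56×57×113/6 = 60116
∑_{k=57}^{165} k² = 1511015 - 60116 = 1450899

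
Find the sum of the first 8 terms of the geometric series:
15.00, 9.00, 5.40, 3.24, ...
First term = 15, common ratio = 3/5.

Sₙ = a(1 - rⁿ) / (1 - r)
S_8 = 15(1 - (3/5)^8) / (1 - (3/5))
S_8 = 15(1 - (6561/390625)) / (2/5)
S_8 = 576096/15625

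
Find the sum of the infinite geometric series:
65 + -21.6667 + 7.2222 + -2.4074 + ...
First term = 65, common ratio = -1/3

For |r| < 1, S = a / (1 - r)
S = 65 / (1 - (-1/3))
S = 65 / (4/3)
S = 195/4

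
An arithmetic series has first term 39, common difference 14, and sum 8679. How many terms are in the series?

Using S = n/2 × [2a + (n-1)d]
8679 = n/2 × [2(39) + (n-1)(14)]
8679 = n/2 × [78 + 14n - 14]
17358 = n × [64 + 14n]
14n² + (64)n - 17358 = 0
Discriminant: Δ = (64)² - 4(14)(-17358) = 4096 + 972048 = 976144
√Δ = 988
n = [-(64) + √Δ] / (2·14) = (-64 + 988) / 28 = 924 / 28 = 33
(The negative root is discarded since n must be a positive integer.)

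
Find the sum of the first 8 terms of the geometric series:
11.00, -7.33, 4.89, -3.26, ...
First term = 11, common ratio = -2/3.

Sₙ = a(1 - rⁿ) / (1 - r)
S_8 = 11(1 - (-2/3)^8) / (1 - (-2/3))
S_8 = 11(1 - (256/6561)) / (5/3)
S_8 = 13871/2187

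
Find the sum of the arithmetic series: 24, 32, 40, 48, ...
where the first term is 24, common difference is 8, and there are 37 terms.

Sₙ = n/2 × (first + last)
Last term = a + (n-1)d = 24 + (37-1)×8 = 312
S_37 = 37/2 × (24 + 312)
S_37 = 37/2 × 336 = 6216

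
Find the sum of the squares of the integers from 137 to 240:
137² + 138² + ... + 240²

Use ∑_{k=1}^{n} k² = n(n+1)(2n+1)/6, then subtract the first 136 terms.
∑_{k=1}^{240} k² = 240×241×481/6 = 4636840
∑_{k=1}^{136} k² = 136×137×273/6 = 847756
∑_{k=137}^{240} k² = 4636840 - 847756 = 3789084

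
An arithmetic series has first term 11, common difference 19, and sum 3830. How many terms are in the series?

Using S = n/2 × [2a + (n-1)d]
3830 = n/2 × [2(11) + (n-1)(19)]
3830 = n/2 × [22 + 19n - 19]
7660 = n × [3 + 19n]
19n² + (3)n - 7660 = 0
Discriminant: Δ = (3)² - 4(19)(-7660) = 9 + 582160 = 582169
√Δ = 763
n = [-(3) + √Δ] / (2·19) = (-3 + 763) / 38 = 760 / 38 = 20
(The negative root is discarded since n must be a positive integer.)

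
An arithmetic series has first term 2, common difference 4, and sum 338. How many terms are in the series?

Using S = n/2 × [2a + (n-1)d]
338 = n/2 × [2(2) + (n-1)(4)]
338 = n/2 × [4 + 4n - 4]
676 = n × [0 + 4n]
4n² + (0)n - 676 = 0
Discriminant: Δ = (0)² - 4(4)(-676) = 0 + 10816 = 10816
√Δ = 104
n = [-(0) + √Δ] / (2·4) = (0 + 104) / 8 = 104 / 8 = 13
(The negative root is discarded since n must be a positive integer.)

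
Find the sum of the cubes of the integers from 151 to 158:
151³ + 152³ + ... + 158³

Use ∑_{k=1}^{n} k³ = [n(n+1)/2]², then subtract the first 150 terms.
∑_{k=1}^{158} k³ = [158×159/2]² = 12561² = 157778721
∑_{k=1}^{150} k³ = [150×151/2]² = 11325² = 128255625
∑_{k=151}^{158} k³ = 157778721 - 128255625 = 29523096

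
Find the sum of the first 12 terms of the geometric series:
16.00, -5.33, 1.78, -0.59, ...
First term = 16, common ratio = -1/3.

Sₙ = a(1 - rⁿ) / (1 - r)
S_12 = 16(1 - (-1/3)^12) / (1 - (-1/3))
S_12 = 16(1 - (1/531441)) / (4/3)
S_12 = 2125760/177147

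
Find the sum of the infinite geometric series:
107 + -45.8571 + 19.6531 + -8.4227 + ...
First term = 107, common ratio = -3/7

For |r| < 1, S = a / (1 - r)
S = 107 / (1 - (-3/7))
S = 107 / (10/7)
S = 749/10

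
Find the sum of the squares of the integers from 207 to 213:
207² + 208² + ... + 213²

Use ∑_{k=1}^{n} k² = n(n+1)(2n+1)/6, then subtract the first 206 terms.
∑_{k=1}^{213} k² = 213×214×427/6 = 3243919
∑_{k=1}^{206} k² = 206×207×413/6 = 2935191
∑_{k=207}^{213} k² = 3243919 - 2935191 = 308728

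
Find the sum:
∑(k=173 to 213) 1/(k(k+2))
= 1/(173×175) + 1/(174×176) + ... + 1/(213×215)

Partial fractions: 1/(k(k+2)) = (1/2)[1/k - 1/(k+2)]
Telescoping leaves the first two and last two terms:
= (1/2)[1/173 + 1/174 - 1/214 - 1/215]
= 381464/346248255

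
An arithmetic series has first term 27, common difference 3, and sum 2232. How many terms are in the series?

Using S = n/2 × [2a + (n-1)d]
2232 = n/2 × [2(27) + (n-1)(3)]
2232 = n/2 × [54 + 3n - 3]
4464 = n × [51 + 3n]
3n² + (51)n - 4464 = 0
Discriminant: Δ = (51)² - 4(3)(-4464) = 2601 + 53568 = 56169
√Δ = 237
n = [-(51) + √Δ] / (2·3) = (-51 + 237) / 6 = 186 / 6 = 31
(The negative root is discarded since n must be a positive integer.)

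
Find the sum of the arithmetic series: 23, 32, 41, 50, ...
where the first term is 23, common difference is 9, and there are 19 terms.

Sₙ = n/2 × (first + last)
Last term = a + (n-1)d = 23 + (19-1)×9 = 185
S_19 = 19/2 × (23 + 185)
S_19 = 19/2 × 208 = 1976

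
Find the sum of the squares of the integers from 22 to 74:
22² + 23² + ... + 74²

Use ∑_{k=1}^{n} k² = n(n+1)(2n+1)/6, then subtract the first 21 terms.
∑_{k=1}^{74} k² = 74×75×149/6 = 137825
∑_{k=1}^{21} k² = 21×22×43/6 = 3311
∑_{k=22}^{74} k² = 137825 - 3311 = 134514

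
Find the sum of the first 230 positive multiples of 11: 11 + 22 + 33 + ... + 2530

Factor out 11: = 11(1 + 2 + ... + 230) = 11 × n(n+1)/2
= 11 × 230×231/2
= 11 × 26565
= 292215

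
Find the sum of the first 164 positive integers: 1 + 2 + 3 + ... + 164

Formula: ∑k = n(n+1)/2
= 164×165/2
= 27060/2
= 13530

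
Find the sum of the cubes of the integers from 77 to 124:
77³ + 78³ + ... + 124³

Use ∑_{k=1}^{n} k³ = [n(n+1)/2]², then subtract the first 76 terms.
∑_{k=1}^{124} k³ = [124×125/2]² = 7750² = 60062500
∑_{k=1}^{76} k³ = [76×77/2]² = 2926² = 8561476
∑_{k=77}^{124} k³ = 60062500 - 8561476 = 51501024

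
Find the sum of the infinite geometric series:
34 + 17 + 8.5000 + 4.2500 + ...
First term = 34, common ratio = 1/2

For |r| < 1, S = a / (1 - r)
S = 34 / (1 - (1/2))
S = 34 / (1/2)
S = 68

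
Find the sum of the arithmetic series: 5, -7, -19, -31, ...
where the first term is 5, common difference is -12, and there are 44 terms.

Sₙ = n/2 × (first + last)
Last term = a + (n-1)d = 5 + (44-1)×(-12) = -511
S_44 = 44/2 × (5 + (-511))
S_44 = 44/2 × (-506) = -11132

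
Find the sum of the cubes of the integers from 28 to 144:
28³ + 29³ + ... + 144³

Use ∑_{k=1}^{n} k³ = [n(n+1)/2]², then subtract the first 27 terms.
∑_{k=1}^{144} k³ = [144×145/2]² = 10440² = 108993600
∑_{k=1}^{27} k³ = [27×28/2]² = 378² = 142884
∑_{k=28}^{144} k³ = 108993600 - 142884 = 108850716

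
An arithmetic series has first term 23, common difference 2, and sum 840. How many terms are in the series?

Using S = n/2 × [2a + (n-1)d]
840 = n/2 × [2(23) + (n-1)(2)]
840 = n/2 × [46 + 2n - 2]
1680 = n × [44 + 2n]
2n² + (44)n - 1680 = 0
Discriminant: Δ = (44)² - 4(2)(-1680) = 1936 + 13440 = 15376
√Δ = 124
n = [-(44) + √Δ] / (2·2) = (-44 + 124) / 4 = 80 / 4 = 20
(The negative root is discarded since n must be a positive integer.)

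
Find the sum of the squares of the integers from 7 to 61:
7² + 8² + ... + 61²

Use ∑_{k=1}^{n} k² = n(n+1)(2n+1)/6, then subtract the first 6 terms.
∑_{k=1}^{61} k² = 61×62×123/6 = 77531
∑_{k=1}^{6} k² = 6×7×13/6 = 91
∑_{k=7}^{61} k² = 77531 - 91 = 77440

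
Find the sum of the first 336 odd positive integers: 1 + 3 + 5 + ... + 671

Sum of first n odd numbers = n²
= 336²
= 112896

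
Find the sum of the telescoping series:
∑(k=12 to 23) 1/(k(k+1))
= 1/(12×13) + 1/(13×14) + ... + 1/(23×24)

Partial fractions: 1/(k(k+1)) = 1/k - 1/(k+1)
The series telescopes:
= (1/12 - 1/13) + (1/13 - 1/14) + ... + (1/23 - 1/24)
= 1/12 - 1/24
= 1/24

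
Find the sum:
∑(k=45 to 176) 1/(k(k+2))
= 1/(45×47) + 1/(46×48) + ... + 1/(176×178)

Partial fractions: 1/(k(k+2)) = (1/2)[1/k - 1/(k+2)]
Telescoping leaves the first two and last two terms:
= (1/2)[1/45 + 1/46 - 1/177 - 1/178]
= 177683/10869570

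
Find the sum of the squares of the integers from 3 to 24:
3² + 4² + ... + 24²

Use ∑_{k=1}^{n} k² = n(n+1)(2n+1)/6, then subtract the first 2 terms.
∑_{k=1}^{24} k² = 24×25×49/6 = 4900
∑_{k=1}^{2} k² = 2×3×5/6 = 5
∑_{k=3}^{24} k² = 4900 - 5 = 4895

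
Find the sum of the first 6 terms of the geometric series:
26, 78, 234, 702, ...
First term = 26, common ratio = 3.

Sₙ = a(1 - rⁿ) / (1 - r)
S_6 = 26(1 - 3^6) / (1 - 3)
S_6 = 26(1 - 729) / (-2)
S_6 = 9464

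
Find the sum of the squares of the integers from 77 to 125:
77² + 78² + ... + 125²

Use ∑_{k=1}^{n} k² = n(n+1)(2n+1)/6, then subtract the first 76 terms.
∑_{k=1}^{125} k² = 125×126×251/6 = 658875
∑_{k=1}^{76} k² = 76×77×153/6 = 149226
∑_{k=77}^{125} k² = 658875 - 149226 = 509649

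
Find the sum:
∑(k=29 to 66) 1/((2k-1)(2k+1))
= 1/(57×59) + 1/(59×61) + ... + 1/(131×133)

Partial fractions: 1/((2k-1)(2k+1)) = (1/2)[1/(2k-1) - 1/(2k+1)]
The series telescopes:
= (1/2)[1/57 - 1/133]
= 2/399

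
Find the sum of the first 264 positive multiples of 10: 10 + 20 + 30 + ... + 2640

Factor out 10: = 10(1 + 2 + ... + 264) = 10 × n(n+1)/2
= 10 × 264×265/2
= 10 × 34980
= 349800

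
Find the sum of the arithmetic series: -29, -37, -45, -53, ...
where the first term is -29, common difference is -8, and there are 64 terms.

Sₙ = n/2 × (first + last)
Last term = a + (n-1)d = -29 + (64-1)×(-8) = -533
S_64 = 64/2 × (-29 + (-533))
S_64 = 64/2 × (-562) = -17984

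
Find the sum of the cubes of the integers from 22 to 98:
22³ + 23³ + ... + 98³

Use ∑_{k=1}^{n} k³ = [n(n+1)/2]², then subtract the first 21 terms.
∑_{k=1}^{98} k³ = [98×99/2]² = 4851² = 23532201
∑_{k=1}^{21} k³ = [21×22/2]² = 231² = 53361
∑_{k=22}^{98} k³ = 23532201 - 53361 = 23478840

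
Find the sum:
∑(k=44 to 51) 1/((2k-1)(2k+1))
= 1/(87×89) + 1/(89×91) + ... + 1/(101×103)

Partial fractions: 1/((2k-1)(2k+1)) = (1/2)[1/(2k-1) - 1/(2k+1)]
The series telescopes:
= (1/2)[1/87 - 1/103]
= 8/8961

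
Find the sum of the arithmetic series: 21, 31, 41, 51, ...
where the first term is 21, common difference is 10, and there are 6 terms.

Sₙ = n/2 × (first + last)
Last term = a + (n-1)d = 21 + (6-1)×10 = 71
S_6 = 6/2 × (21 + 71)
S_6 = 6/2 × 92 = 276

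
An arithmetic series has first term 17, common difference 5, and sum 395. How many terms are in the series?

Using S = n/2 × [2a + (n-1)d]
395 = n/2 × [2(17) + (n-1)(5)]
395 = n/2 × [34 + 5n - 5]
790 = n × [29 + 5n]
5n² + (29)n - 790 = 0
Discriminant: Δ = (29)² - 4(5)(-790) = 841 + 15800 = 16641
√Δ = 129
n = [-(29) + √Δ] / (2·5) = (-29 + 129) / 10 = 100 / 10 = 10
(The negative root is discarded since n must be a positive integer.)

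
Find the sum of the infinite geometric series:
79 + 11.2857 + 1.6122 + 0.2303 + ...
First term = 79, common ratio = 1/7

For |r| < 1, S = a / (1 - r)
S = 79 / (1 - (1/7))
S = 79 / (6/7)
S = 553/6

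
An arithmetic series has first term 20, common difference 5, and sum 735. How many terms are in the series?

Using S = n/2 × [2a + (n-1)d]
735 = n/2 × [2(20) + (n-1)(5)]
735 = n/2 × [40 + 5n - 5]
1470 = n × [35 + 5n]
5n² + (35)n - 1470 = 0
Discriminant: Δ = (35)² - 4(5)(-1470) = 1225 + 29400 = 30625
√Δ = 175
n = [-(35) + √Δ] / (2·5) = (-35 + 175) / 10 = 140 / 10 = 14
(The negative root is discarded since n must be a positive integer.)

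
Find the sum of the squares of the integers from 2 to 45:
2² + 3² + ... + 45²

Use ∑_{k=1}^{n} k² = n(n+1)(2n+1)/6, then subtract the first 1 terms.
∑_{k=1}^{45} k² = 45×46×91/6 = 31395
∑_{k=1}^{1} k² = 1×2×3/6 = 1
∑_{k=2}^{45} k² = 31395 - 1 = 31394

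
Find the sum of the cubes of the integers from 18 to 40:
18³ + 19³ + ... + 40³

Use ∑_{k=1}^{n} k³ = [n(n+1)/2]², then subtract the first 17 terms.
∑_{k=1}^{40} k³ = [40×41/2]² = 820² = 672400
∑_{k=1}^{17} k³ = [17×18/2]² = 153² = 23409
∑_{k=18}^{40} k³ = 672400 - 23409 = 648991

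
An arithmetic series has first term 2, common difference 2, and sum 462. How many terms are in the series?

Using S = n/2 × [2a + (n-1)d]
462 = n/2 × [2(2) + (n-1)(2)]
462 = n/2 × [4 + 2n - 2]
924 = n × [2 + 2n]
2n² + (2)n - 924 = 0
Discriminant: Δ = (2)² - 4(2)(-924) = 4 + 7392 = 7396
√Δ = 86
n = [-(2) + √Δ] / (2·2) = (-2 + 86) / 4 = 84 / 4 = 21
(The negative root is discarded since n must be a positive integer.)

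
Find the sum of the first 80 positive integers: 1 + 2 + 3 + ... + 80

Formula: ∑k = n(n+1)/2
= 80×81/2
= 6480/2
= 3240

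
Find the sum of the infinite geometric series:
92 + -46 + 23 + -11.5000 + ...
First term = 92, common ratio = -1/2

For |r| < 1, S = a / (1 - r)
S = 92 / (1 - (-1/2))
S = 92 / (3/2)
S = 184/3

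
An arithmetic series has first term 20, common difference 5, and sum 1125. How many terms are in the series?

Using S = n/2 × [2a + (n-1)d]
1125 = n/2 × [2(20) + (n-1)(5)]
1125 = n/2 × [40 + 5n - 5]
2250 = n × [35 + 5n]
5n² + (35)n - 2250 = 0
Discriminant: Δ = (35)² - 4(5)(-2250) = 1225 + 45000 = 46225
√Δ = 215
n = [-(35) + √Δ] / (2·5) = (-35 + 215) / 10 = 180 / 10 = 18
(The negative root is discarded since n must be a positive integer.)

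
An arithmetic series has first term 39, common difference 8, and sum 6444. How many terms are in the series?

Using S = n/2 × [2a + (n-1)d]
6444 = n/2 × [2(39) + (n-1)(8)]
6444 = n/2 × [78 + 8n - 8]
12888 = n × [70 + 8n]
8n² + (70)n - 12888 = 0
Discriminant: Δ = (70)² - 4(8)(-12888) = 4900 + 412416 = 417316
√Δ = 646
n = [-(70) + √Δ] / (2·8) = (-70 + 646) / 16 = 576 / 16 = 36
(The negative root is discarded since n must be a positive integer.)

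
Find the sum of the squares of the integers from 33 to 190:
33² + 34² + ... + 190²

Use ∑_{k=1}^{n} k² = n(n+1)(2n+1)/6, then subtract the first 32 terms.
∑_{k=1}^{190} k² = 190×191×381/6 = 2304415
∑_{k=1}^{32} k² = 32×33×65/6 = 11440
∑_{k=33}^{190} k² = 2304415 - 11440 = 2292975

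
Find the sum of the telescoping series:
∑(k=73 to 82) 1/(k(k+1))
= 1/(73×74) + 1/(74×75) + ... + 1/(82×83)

Partial fractions: 1/(k(k+1)) = 1/k - 1/(k+1)
The series telescopes:
= (1/73 - 1/74) + (1/74 - 1/75) + ... + (1/82 - 1/83)
= 1/73 - 1/83
= 10/6059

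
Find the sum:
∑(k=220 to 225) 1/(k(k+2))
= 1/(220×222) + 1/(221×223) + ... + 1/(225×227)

Partial fractions: 1/(k(k+2)) = (1/2)[1/k - 1/(k+2)]
Telescoping leaves the first two and last two terms:
= (1/2)[1/220 + 1/221 - 1/226 - 1/227]
= 299661/2494303240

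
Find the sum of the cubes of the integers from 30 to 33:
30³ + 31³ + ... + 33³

Use ∑_{k=1}^{n} k³ = [n(n+1)/2]², then subtract the first 29 terms.
∑_{k=1}^{33} k³ = [33×34/2]² = 561² = 314721
∑_{k=1}^{29} k³ = [29×30/2]² = 435² = 189225
∑_{k=30}^{33} k³ = 314721 - 189225 = 125496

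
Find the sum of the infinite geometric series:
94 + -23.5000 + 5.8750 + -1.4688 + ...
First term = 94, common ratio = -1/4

For |r| < 1, S = a / (1 - r)
S = 94 / (1 - (-1/4))
S = 94 / (5/4)
S = 376/5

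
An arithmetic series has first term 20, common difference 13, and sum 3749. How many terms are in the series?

Using S = n/2 × [2a + (n-1)d]
3749 = n/2 × [2(20) + (n-1)(13)]
3749 = n/2 × [40 + 13n - 13]
7498 = n × [27 + 13n]
13n² + (27)n - 7498 = 0
Discriminant: Δ = (27)² - 4(13)(-7498) = 729 + 389896 = 390625
√Δ = 625
n = [-(27) + √Δ] / (2·13) = (-27 + 625) / 26 = 598 / 26 = 23
(The negative root is discarded since n must be a positive integer.)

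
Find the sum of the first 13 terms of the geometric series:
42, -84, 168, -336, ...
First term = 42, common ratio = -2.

Sₙ = a(1 - rⁿ) / (1 - r)
S_13 = 42(1 - (-2)^13) / (1 - (-2))
S_13 = 42(1 - (-8192)) / (3)
S_13 = 114702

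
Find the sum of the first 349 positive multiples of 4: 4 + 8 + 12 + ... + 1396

Factor out 4: = 4(1 + 2 + ... + 349) = 4 × n(n+1)/2
= 4 × 349×350/2
= 4 × 61075
= 244300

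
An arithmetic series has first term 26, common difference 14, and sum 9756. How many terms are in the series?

Using S = n/2 × [2a + (n-1)d]
9756 = n/2 × [2(26) + (n-1)(14)]
9756 = n/2 × [52 + 14n - 14]
19512 = n × [38 + 14n]
14n² + (38)n - 19512 = 0
Discriminant: Δ = (38)² - 4(14)(-19512) = 1444 + 1092672 = 1094116
√Δ = 1046
n = [-(38) + √Δ] / (2·14) = (-38 + 1046) / 28 = 1008 / 28 = 36
(The negative root is discarded since n must be a positive integer.)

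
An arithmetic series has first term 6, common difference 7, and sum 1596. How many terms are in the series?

Using S = n/2 × [2a + (n-1)d]
1596 = n/2 × [2(6) + (n-1)(7)]
1596 = n/2 × [12 + 7n - 7]
3192 = n × [5 + 7n]
7n² + (5)n - 3192 = 0
Discriminant: Δ = (5)² - 4(7)(-3192) = 25 + 89376 = 89401
√Δ = 299
n = [-(5) + √Δ] / (2·7) = (-5 + 299) / 14 = 294 / 14 = 21
(The negative root is discarded since n must be a positive integer.)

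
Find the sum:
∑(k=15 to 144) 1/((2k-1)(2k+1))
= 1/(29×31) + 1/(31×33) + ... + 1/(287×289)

Partial fractions: 1/((2k-1)(2k+1)) = (1/2)[1/(2k-1) - 1/(2k+1)]
The series telescopes:
= (1/2)[1/29 - 1/289]
= 130/8381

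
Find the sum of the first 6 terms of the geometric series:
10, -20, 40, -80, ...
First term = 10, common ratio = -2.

Sₙ = a(1 - rⁿ) / (1 - r)
S_6 = 10(1 - (-2)^6) / (1 - (-2))
S_6 = 10(1 - 64) / (3)
S_6 = -210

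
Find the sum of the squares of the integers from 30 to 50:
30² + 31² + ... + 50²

Use ∑_{k=1}^{n} k² = n(n+1)(2n+1)/6, then subtract the first 29 terms.
∑_{k=1}^{50} k² = 50×51×101/6 = 42925
∑_{k=1}^{29} k² = 29×30×59/6 = 8555
∑_{k=30}^{50} k² = 42925 - 8555 = 34370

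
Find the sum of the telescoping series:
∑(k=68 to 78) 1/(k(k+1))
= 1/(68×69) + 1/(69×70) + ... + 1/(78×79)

Partial fractions: 1/(k(k+1)) = 1/k - 1/(k+1)
The series telescopes:
= (1/68 - 1/69) + (1/69 - 1/70) + ... + (1/78 - 1/79)
= 1/68 - 1/79
= 11/5372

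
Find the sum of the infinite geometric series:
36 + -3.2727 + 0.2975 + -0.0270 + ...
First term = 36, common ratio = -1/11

For |r| < 1, S = a / (1 - r)
S = 36 / (1 - (-1/11))
S = 36 / (12/11)
S = 33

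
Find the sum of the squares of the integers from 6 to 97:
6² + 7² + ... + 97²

Use ∑_{k=1}^{n} k² = n(n+1)(2n+1)/6, then subtract the first 5 terms.
∑_{k=1}^{97} k² = 97×98×195/6 = 308945
∑_{k=1}^{5} k² = 5×6×11/6 = 55
∑_{k=6}^{97} k² = 308945 - 55 = 308890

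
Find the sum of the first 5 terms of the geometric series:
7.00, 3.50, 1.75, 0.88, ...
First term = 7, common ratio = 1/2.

Sₙ = a(1 - rⁿ) / (1 - r)
S_5 = 7(1 - (1/2)^5) / (1 - (1/2))
S_5 = 7(1 - (1/32)) / (1/2)
S_5 = 217/16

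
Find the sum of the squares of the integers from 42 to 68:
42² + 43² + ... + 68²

Use ∑_{k=1}^{n} k² = n(n+1)(2n+1)/6, then subtract the first 41 terms.
∑_{k=1}^{68} k² = 68×69×137/6 = 107134
∑_{k=1}^{41} k² = 41×42×83/6 = 23821
∑_{k=42}^{68} k² = 107134 - 23821 = 83313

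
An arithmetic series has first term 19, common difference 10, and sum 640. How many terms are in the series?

Using S = n/2 × [2a + (n-1)d]
640 = n/2 × [2(19) + (n-1)(10)]
640 = n/2 × [38 + 10n - 10]
1280 = n × [28 + 10n]
10n² + (28)n - 1280 = 0
Discriminant: Δ = (28)² - 4(10)(-1280) = 784 + 51200 = 51984
√Δ = 228
n = [-(28) + √Δ] / (2·10) = (-28 + 228) / 20 = 200 / 20 = 10
(The negative root is discarded since n must be a positive integer.)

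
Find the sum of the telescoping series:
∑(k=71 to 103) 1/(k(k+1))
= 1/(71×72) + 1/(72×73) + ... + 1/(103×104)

Partial fractions: 1/(k(k+1)) = 1/k - 1/(k+1)
The series telescopes:
= (1/71 - 1/72) + (1/72 - 1/73) + ... + (1/103 - 1/104)
= 1/71 - 1/104
= 33/7384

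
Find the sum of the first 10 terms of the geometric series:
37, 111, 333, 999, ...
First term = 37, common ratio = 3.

Sₙ = a(1 - rⁿ) / (1 - r)
S_10 = 37(1 - 3^10) / (1 - 3)
S_10 = 37(1 - 59049) / (-2)
S_10 = 1092388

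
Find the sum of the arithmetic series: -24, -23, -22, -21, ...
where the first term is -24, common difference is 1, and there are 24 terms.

Sₙ = n/2 × (first + last)
Last term = a + (n-1)d = -24 + (24-1)×1 = -1
S_24 = 24/2 × (-24 + (-1))
S_24 = 24/2 × (-25) = -300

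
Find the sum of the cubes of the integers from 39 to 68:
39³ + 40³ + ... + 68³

Use ∑_{k=1}^{n} k³ = [n(n+1)/2]², then subtract the first 38 terms.
∑_{k=1}^{68} k³ = [68×69/2]² = 2346² = 5503716
∑_{k=1}^{38} k³ = [38×39/2]² = 741² = 549081
∑_{k=39}^{68} k³ = 5503716 - 549081 = 4954635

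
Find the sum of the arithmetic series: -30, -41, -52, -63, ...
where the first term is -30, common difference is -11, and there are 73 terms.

Sₙ = n/2 × (first + last)
Last term = a + (n-1)d = -30 + (73-1)×(-11) = -822
S_73 = 73/2 × (-30 + (-822))
S_73 = 73/2 × (-852) = -31098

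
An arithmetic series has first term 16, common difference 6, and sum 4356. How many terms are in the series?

Using S = n/2 × [2a + (n-1)d]
4356 = n/2 × [2(16) + (n-1)(6)]
4356 = n/2 × [32 + 6n - 6]
8712 = n × [26 + 6n]
6n² + (26)n - 8712 = 0
Discriminant: Δ = (26)² - 4(6)(-8712) = 676 + 209088 = 209764
√Δ = 458
n = [-(26) + √Δ] / (2·6) = (-26 + 458) / 12 = 432 / 12 = 36
(The negative root is discarded since n must be a positive integer.)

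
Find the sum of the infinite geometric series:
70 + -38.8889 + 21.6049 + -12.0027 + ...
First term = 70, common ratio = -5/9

For |r| < 1, S = a / (1 - r)
S = 70 / (1 - (-5/9))
S = 70 / (14/9)
S = 45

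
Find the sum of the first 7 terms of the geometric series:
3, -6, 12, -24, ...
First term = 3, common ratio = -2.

Sₙ = a(1 - rⁿ) / (1 - r)
S_7 = 3(1 - (-2)^7) / (1 - (-2))
S_7 = 3(1 - (-128)) / (3)
S_7 = 129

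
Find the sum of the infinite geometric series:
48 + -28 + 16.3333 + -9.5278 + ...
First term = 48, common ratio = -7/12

For |r| < 1, S = a / (1 - r)
S = 48 / (1 - (-7/12))
S = 48 / (19/12)
S = 576/19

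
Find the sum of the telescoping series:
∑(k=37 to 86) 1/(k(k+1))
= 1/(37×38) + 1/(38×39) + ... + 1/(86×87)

Partial fractions: 1/(k(k+1)) = 1/k - 1/(k+1)
The series telescopes:
= (1/37 - 1/38) + (1/38 - 1/39) + ... + (1/86 - 1/87)
= 1/37 - 1/87
= 50/3219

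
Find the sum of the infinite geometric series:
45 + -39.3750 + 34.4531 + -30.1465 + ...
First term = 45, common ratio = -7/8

For |r| < 1, S = a / (1 - r)
S = 45 / (1 - (-7/8))
S = 45 / (15/8)
S = 24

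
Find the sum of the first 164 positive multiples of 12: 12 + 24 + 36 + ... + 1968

Factor out 12: = 12(1 + 2 + ... + 164) = 12 × n(n+1)/2
= 12 × 164×165/2
= 12 × 13530
= 162360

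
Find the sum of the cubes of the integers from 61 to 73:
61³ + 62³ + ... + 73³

Use ∑_{k=1}^{n} k³ = [n(n+1)/2]², then subtract the first 60 terms.
∑_{k=1}^{73} k³ = [73×74/2]² = 2701² = 7295401
∑_{k=1}^{60} k³ = [60×61/2]² = 1830² = 3348900
∑_{k=61}^{73} k³ = 7295401 - 3348900 = 3946501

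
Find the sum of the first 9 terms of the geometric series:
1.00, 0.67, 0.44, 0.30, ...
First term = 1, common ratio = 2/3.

Sₙ = a(1 - rⁿ) / (1 - r)
S_9 = 1(1 - (2/3)^9) / (1 - (2/3))
S_9 = 1(1 - (512/19683)) / (1/3)
S_9 = 19171/6561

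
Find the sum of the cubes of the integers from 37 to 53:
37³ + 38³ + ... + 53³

Use ∑_{k=1}^{n} k³ = [n(n+1)/2]², then subtract the first 36 terms.
∑_{k=1}^{53} k³ = [53×54/2]² = 1431² = 2047761
∑_{k=1}^{36} k³ = [36×37/2]² = 666² = 443556
∑_{k=37}^{53} k³ = 2047761 - 443556 = 1604205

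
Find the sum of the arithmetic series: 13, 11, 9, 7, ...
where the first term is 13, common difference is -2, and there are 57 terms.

Sₙ = n/2 × (first + last)
Last term = a + (n-1)d = 13 + (57-1)×(-2) = -99
S_57 = 57/2 × (13 + (-99))
S_57 = 57/2 × (-86) = -2451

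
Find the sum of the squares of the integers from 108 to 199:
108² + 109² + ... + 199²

Use ∑_{k=1}^{n} k² = n(n+1)(2n+1)/6, then subtract the first 107 terms.
∑_{k=1}^{199} k² = 199×200×399/6 = 2646700
∑_{k=1}^{107} k² = 107×108×215/6 = 414090
∑_{k=108}^{199} k² = 2646700 - 414090 = 2232610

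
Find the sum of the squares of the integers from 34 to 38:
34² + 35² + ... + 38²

Use ∑_{k=1}^{n} k² = n(n+1)(2n+1)/6, then subtract the first 33 terms.
∑_{k=1}^{38} k² = 38×39×77/6 = 19019
∑_{k=1}^{33} k² = 33×34×67/6 = 12529
∑_{k=34}^{38} k² = 19019 - 12529 = 6490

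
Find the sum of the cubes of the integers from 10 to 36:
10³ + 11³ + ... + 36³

Use ∑_{k=1}^{n} k³ = [n(n+1)/2]², then subtract the first 9 terms.
∑_{k=1}^{36} k³ = [36×37/2]² = 666² = 443556
∑_{k=1}^{9} k³ = [9×10/2]² = 45² = 2025
∑_{k=10}^{36} k³ = 443556 - 2025 = 441531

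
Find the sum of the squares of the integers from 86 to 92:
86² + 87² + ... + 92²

Use ∑_{k=1}^{n} k² = n(n+1)(2n+1)/6, then subtract the first 85 terms.
∑_{k=1}^{92} k² = 92×93×185/6 = 263810
∑_{k=1}^{85} k² = 85×86×171/6 = 208335
∑_{k=86}^{92} k² = 263810 - 208335 = 55475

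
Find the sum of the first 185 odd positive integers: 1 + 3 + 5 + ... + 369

Sum of first n odd numbers = n²
= 185²
= 34225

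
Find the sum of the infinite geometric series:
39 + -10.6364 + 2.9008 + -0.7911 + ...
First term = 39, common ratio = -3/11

For |r| < 1, S = a / (1 - r)
S = 39 / (1 - (-3/11))
S = 39 / (14/11)
S = 429/14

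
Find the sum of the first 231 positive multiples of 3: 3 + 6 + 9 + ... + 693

Factor out 3: = 3(1 + 2 + ... + 231) = 3 × n(n+1)/2
= 3 × 231×232/2
= 3 × 26796
= 80388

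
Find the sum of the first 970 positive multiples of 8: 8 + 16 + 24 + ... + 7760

Factor out 8: = 8(1 + 2 + ... + 970) = 8 × n(n+1)/2
= 8 × 970×971/2
= 8 × 470935
= 3767480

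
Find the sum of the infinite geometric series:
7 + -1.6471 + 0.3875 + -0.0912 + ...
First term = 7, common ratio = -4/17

For |r| < 1, S = a / (1 - r)
S = 7 / (1 - (-4/17))
S = 7 / (21/17)
S = 17/3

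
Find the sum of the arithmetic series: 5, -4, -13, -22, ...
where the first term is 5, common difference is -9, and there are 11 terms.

Sₙ = n/2 × (first + last)
Last term = a + (n-1)d = 5 + (11-1)×(-9) = -85
S_11 = 11/2 × (5 + (-85))
S_11 = 11/2 × (-80) = -440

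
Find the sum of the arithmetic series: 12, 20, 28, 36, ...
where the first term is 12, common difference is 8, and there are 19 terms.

Sₙ = n/2 × (first + last)
Last term = a + (n-1)d = 12 + (19-1)×8 = 156
S_19 = 19/2 × (12 + 156)
S_19 = 19/2 × 168 = 1596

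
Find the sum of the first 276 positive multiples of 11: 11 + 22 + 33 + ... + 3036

Factor out 11: = 11(1 + 2 + ... + 276) = 11 × n(n+1)/2
= 11 × 276×277/2
= 11 × 38226
= 420486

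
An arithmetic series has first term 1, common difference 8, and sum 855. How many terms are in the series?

Using S = n/2 × [2a + (n-1)d]
855 = n/2 × [2(1) + (n-1)(8)]
855 = n/2 × [2 + 8n - 8]
1710 = n × [-6 + 8n]
8n² + (-6)n - 1710 = 0
Discriminant: Δ = (-6)² - 4(8)(-1710) = 36 + 54720 = 54756
√Δ = 234
n = [-(-6) + √Δ] / (2·8) = (6 + 234) / 16 = 240 / 16 = 15
(The negative root is discarded since n must be a positive integer.)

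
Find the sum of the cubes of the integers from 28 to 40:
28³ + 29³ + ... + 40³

Use ∑_{k=1}^{n} k³ = [n(n+1)/2]², then subtract the first 27 terms.
∑_{k=1}^{40} k³ = [40×41/2]² = 820² = 672400
∑_{k=1}^{27} k³ = [27×28/2]² = 378² = 142884
∑_{k=28}^{40} k³ = 672400 - 142884 = 529516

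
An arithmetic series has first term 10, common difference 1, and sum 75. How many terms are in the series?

Using S = n/2 × [2a + (n-1)d]
75 = n/2 × [2(10) + (n-1)(1)]
75 = n/2 × [20 + 1n - 1]
150 = n × [19 + 1n]
1n² + (19)n - 150 = 0
Discriminant: Δ = (19)² - 4(1)(-150) = 361 + 600 = 961
√Δ = 31
n = [-(19) + √Δ] / (2·1) = (-19 + 31) / 2 = 12 / 2 = 6
(The negative root is discarded since n must be a positive integer.)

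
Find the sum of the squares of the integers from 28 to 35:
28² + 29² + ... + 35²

Use ∑_{k=1}^{n} k² = n(n+1)(2n+1)/6, then subtract the first 27 terms.
∑_{k=1}^{35} k² = 35×36×71/6 = 14910
∑_{k=1}^{27} k² = 27×28×55/6 = 6930
∑_{k=28}^{35} k² = 14910 - 6930 = 7980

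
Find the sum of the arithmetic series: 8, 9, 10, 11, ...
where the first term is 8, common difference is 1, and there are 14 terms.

Sₙ = n/2 × (first + last)
Last term = a + (n-1)d = 8 + (14-1)×1 = 21
S_14 = 14/2 × (8 + 21)
S_14 = 14/2 × 29 = 203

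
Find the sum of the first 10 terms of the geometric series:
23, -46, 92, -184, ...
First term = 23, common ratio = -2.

Sₙ = a(1 - rⁿ) / (1 - r)
S_10 = 23(1 - (-2)^10) / (1 - (-2))
S_10 = 23(1 - 1024) / (3)
S_10 = -7843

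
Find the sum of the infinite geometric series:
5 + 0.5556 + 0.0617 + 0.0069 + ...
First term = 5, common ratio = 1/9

For |r| < 1, S = a / (1 - r)
S = 5 / (1 - (1/9))
S = 5 / (8/9)
S = 45/8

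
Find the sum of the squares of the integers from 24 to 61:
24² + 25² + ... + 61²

Use ∑_{k=1}^{n} k² = n(n+1)(2n+1)/6, then subtract the first 23 terms.
∑_{k=1}^{61} k² = 61×62×123/6 = 77531
∑_{k=1}^{23} k² = 23×24×47/6 = 4324
∑_{k=24}^{61} k² = 77531 - 4324 = 73207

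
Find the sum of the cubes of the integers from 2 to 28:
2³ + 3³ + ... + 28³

Use ∑_{k=1}^{n} k³ = [n(n+1)/2]², then subtract the first 1 terms.
∑_{k=1}^{28} k³ = [28×29/2]² = 406² = 164836
∑_{k=1}^{1} k³ = [1×2/2]² = 1² = 1
∑_{k=2}^{28} k³ = 164836 - 1 = 164835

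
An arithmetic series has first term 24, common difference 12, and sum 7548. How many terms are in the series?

Using S = n/2 × [2a + (n-1)d]
7548 = n/2 × [2(24) + (n-1)(12)]
7548 = n/2 × [48 + 12n - 12]
15096 = n × [36 + 12n]
12n² + (36)n - 15096 = 0
Discriminant: Δ = (36)² - 4(12)(-15096) = 1296 + 724608 = 725904
√Δ = 852
n = [-(36) + √Δ] / (2·12) = (-36 + 852) / 24 = 816 / 24 = 34
(The negative root is discarded since n must be a positive integer.)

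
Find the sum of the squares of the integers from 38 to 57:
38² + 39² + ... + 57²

Use ∑_{k=1}^{n} k² = n(n+1)(2n+1)/6, then subtract the first 37 terms.
∑_{k=1}^{57} k² = 57×58×115/6 = 63365
∑_{k=1}^{37} k² = 37×38×75/6 = 17575
∑_{k=38}^{57} k² = 63365 - 17575 = 45790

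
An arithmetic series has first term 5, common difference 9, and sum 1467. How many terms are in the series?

Using S = n/2 × [2a + (n-1)d]
1467 = n/2 × [2(5) + (n-1)(9)]
1467 = n/2 × [10 + 9n - 9]
2934 = n × [1 + 9n]
9n² + (1)n - 2934 = 0
Discriminant: Δ = (1)² - 4(9)(-2934) = 1 + 105624 = 105625
√Δ = 325
n = [-(1) + √Δ] / (2·9) = (-1 + 325) / 18 = 324 / 18 = 18
(The negative root is discarded since n must be a positive integer.)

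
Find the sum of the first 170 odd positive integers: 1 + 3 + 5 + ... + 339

Sum of first n odd numbers = n²
= 170²
= 28900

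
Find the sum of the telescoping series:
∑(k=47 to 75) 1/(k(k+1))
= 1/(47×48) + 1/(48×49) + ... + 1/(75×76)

Partial fractions: 1/(k(k+1)) = 1/k - 1/(k+1)
The series telescopes:
= (1/47 - 1/48) + (1/48 - 1/49) + ... + (1/75 - 1/76)
= 1/47 - 1/76
= 29/3572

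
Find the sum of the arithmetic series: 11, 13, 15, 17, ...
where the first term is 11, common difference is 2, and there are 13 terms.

Sₙ = n/2 × (first + last)
Last term = a + (n-1)d = 11 + (13-1)×2 = 35
S_13 = 13/2 × (11 + 35)
S_13 = 13/2 × 46 = 299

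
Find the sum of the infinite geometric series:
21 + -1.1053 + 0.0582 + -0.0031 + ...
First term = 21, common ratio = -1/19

For |r| < 1, S = a / (1 - r)
S = 21 / (1 - (-1/19))
S = 21 / (20/19)
S = 399/20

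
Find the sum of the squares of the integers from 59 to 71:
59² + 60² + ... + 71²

Use ∑_{k=1}^{n} k² = n(n+1)(2n+1)/6, then subtract the first 58 terms.
∑_{k=1}^{71} k² = 71×72×143/6 = 121836
∑_{k=1}^{58} k² = 58×59×117/6 = 66729
∑_{k=59}^{71} k² = 121836 - 66729 = 55107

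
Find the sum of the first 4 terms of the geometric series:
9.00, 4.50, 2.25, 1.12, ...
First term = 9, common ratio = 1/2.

Sₙ = a(1 - rⁿ) / (1 - r)
S_4 = 9(1 - (1/2)^4) / (1 - (1/2))
S_4 = 9(1 - (1/16)) / (1/2)
S_4 = 135/8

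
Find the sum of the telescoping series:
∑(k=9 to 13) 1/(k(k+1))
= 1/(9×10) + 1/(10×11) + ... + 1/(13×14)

Partial fractions: 1/(k(k+1)) = 1/k - 1/(k+1)
The series telescopes:
= (1/9 - 1/10) + (1/10 - 1/11) + ... + (1/13 - 1/14)
= 1/9 - 1/14
= 5/126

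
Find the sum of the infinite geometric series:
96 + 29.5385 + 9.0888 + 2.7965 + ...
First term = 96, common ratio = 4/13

For |r| < 1, S = a / (1 - r)
S = 96 / (1 - (4/13))
S = 96 / (9/13)
S = 416/3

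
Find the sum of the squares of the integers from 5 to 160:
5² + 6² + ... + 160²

Use ∑_{k=1}^{n} k² = n(n+1)(2n+1)/6, then subtract the first 4 terms.
∑_{k=1}^{160} k² = 160×161×321/6 = 1378160
∑_{k=1}^{4} k² = 4×5×9/6 = 30
∑_{k=5}^{160} k² = 1378160 - 30 = 1378130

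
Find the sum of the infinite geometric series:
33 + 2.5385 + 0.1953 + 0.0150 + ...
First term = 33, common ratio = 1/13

For |r| < 1, S = a / (1 - r)
S = 33 / (1 - (1/13))
S = 33 / (12/13)
S = 143/4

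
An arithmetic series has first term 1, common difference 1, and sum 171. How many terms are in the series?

Using S = n/2 × [2a + (n-1)d]
171 = n/2 × [2(1) + (n-1)(1)]
171 = n/2 × [2 + 1n - 1]
342 = n × [1 + 1n]
1n² + (1)n - 342 = 0
Discriminant: Δ = (1)² - 4(1)(-342) = 1 + 1368 = 1369
√Δ = 37
n = [-(1) + √Δ] / (2·1) = (-1 + 37) / 2 = 36 / 2 = 18
(The negative root is discarded since n must be a positive integer.)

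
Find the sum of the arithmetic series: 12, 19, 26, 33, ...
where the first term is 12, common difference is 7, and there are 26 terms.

Sₙ = n/2 × (first + last)
Last term = a + (n-1)d = 12 + (26-1)×7 = 187
S_26 = 26/2 × (12 + 187)
S_26 = 26/2 × 199 = 2587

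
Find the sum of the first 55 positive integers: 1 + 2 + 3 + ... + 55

Formula: ∑k = n(n+1)/2
= 55×56/2
= 3080/2
= 1540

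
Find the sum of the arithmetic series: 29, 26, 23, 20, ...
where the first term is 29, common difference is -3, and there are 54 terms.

Sₙ = n/2 × (first + last)
Last term = a + (n-1)d = 29 + (54-1)×(-3) = -130
S_54 = 54/2 × (29 + (-130))
S_54 = 54/2 × (-101) = -2727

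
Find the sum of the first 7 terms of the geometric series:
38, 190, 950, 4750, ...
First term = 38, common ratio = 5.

Sₙ = a(1 - rⁿ) / (1 - r)
S_7 = 38(1 - 5^7) / (1 - 5)
S_7 = 38(1 - 78125) / (-4)
S_7 = 742178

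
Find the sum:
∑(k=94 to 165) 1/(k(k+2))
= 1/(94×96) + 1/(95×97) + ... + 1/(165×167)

Partial fractions: 1/(k(k+2)) = (1/2)[1/k - 1/(k+2)]
Telescoping leaves the first two and last two terms:
= (1/2)[1/94 + 1/95 - 1/166 - 1/167]
= 283221/61889365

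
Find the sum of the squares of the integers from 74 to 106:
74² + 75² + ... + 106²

Use ∑_{k=1}^{n} k² = n(n+1)(2n+1)/6, then subtract the first 73 terms.
∑_{k=1}^{106} k² = 106×107×213/6 = 402641
∑_{k=1}^{73} k² = 73×74×147/6 = 132349
∑_{k=74}^{106} k² = 402641 - 132349 = 270292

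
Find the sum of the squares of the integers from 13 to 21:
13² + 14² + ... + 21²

Use ∑_{k=1}^{n} k² = n(n+1)(2n+1)/6, then subtract the first 12 terms.
∑_{k=1}^{21} k² = 21×22×43/6 = 3311
∑_{k=1}^{12} k² = 12×13×25/6 = 650
∑_{k=13}^{21} k² = 3311 - 650 = 2661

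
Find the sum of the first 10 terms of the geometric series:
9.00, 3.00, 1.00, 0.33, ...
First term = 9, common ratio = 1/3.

Sₙ = a(1 - rⁿ) / (1 - r)
S_10 = 9(1 - (1/3)^10) / (1 - (1/3))
S_10 = 9(1 - (1/59049)) / (2/3)
S_10 = 29524/2187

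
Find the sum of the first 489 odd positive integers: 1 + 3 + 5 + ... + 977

Sum of first n odd numbers = n²
= 489²
= 239121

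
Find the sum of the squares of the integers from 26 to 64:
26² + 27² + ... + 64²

Use ∑_{k=1}^{n} k² = n(n+1)(2n+1)/6, then subtract the first 25 terms.
∑_{k=1}^{64} k² = 64×65×129/6 = 89440
∑_{k=1}^{25} k² = 25×26×51/6 = 5525
∑_{k=26}^{64} k² = 89440 - 5525 = 83915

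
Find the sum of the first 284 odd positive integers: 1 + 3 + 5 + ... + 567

Sum of first n odd numbers = n²
= 284²
= 80656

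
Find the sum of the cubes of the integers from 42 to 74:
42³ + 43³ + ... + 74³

Use ∑_{k=1}^{n} k³ = [n(n+1)/2]², then subtract the first 41 terms.
∑_{k=1}^{74} k³ = [74×75/2]² = 2775² = 7700625
∑_{k=1}^{41} k³ = [41×42/2]² = 861² = 741321
∑_{k=42}^{74} k³ = 7700625 - 741321 = 6959304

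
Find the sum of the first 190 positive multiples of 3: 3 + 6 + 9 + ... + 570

Factor out 3: = 3(1 + 2 + ... + 190) = 3 × n(n+1)/2
= 3 × 190×191/2
= 3 × 18145
= 54435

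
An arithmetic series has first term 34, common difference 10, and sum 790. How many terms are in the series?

Using S = n/2 × [2a + (n-1)d]
790 = n/2 × [2(34) + (n-1)(10)]
790 = n/2 × [68 + 10n - 10]
1580 = n × [58 + 10n]
10n² + (58)n - 1580 = 0
Discriminant: Δ = (58)² - 4(10)(-1580) = 3364 + 63200 = 66564
√Δ = 258
n = [-(58) + √Δ] / (2·10) = (-58 + 258) / 20 = 200 / 20 = 10
(The negative root is discarded since n must be a positive integer.)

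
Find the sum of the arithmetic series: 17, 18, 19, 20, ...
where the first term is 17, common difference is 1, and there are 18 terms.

Sₙ = n/2 × (first + last)
Last term = a + (n-1)d = 17 + (18-1)×1 = 34
S_18 = 18/2 × (17 + 34)
S_18 = 18/2 × 51 = 459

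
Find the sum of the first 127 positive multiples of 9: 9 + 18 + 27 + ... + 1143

Factor out 9: = 9(1 + 2 + ... + 127) = 9 × n(n+1)/2
= 9 × 127×128/2
= 9 × 8128
= 73152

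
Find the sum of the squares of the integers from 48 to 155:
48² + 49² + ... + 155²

Use ∑_{k=1}^{n} k² = n(n+1)(2n+1)/6, then subtract the first 47 terms.
∑_{k=1}^{155} k² = 155×156×311/6 = 1253330
∑_{k=1}^{47} k² = 47×48×95/6 = 35720
∑_{k=48}^{155} k² = 1253330 - 35720 = 1217610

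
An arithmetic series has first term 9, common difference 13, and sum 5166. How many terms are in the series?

Using S = n/2 × [2a + (n-1)d]
5166 = n/2 × [2(9) + (n-1)(13)]
5166 = n/2 × [18 + 13n - 13]
10332 = n × [5 + 13n]
13n² + (5)n - 10332 = 0
Discriminant: Δ = (5)² - 4(13)(-10332) = 25 + 537264 = 537289
√Δ = 733
n = [-(5) + √Δ] / (2·13) = (-5 + 733) / 26 = 728 / 26 = 28
(The negative root is discarded since n must be a positive integer.)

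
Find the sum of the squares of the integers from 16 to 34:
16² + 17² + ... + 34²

Use ∑_{k=1}^{n} k² = n(n+1)(2n+1)/6, then subtract the first 15 terms.
∑_{k=1}^{34} k² = 34×35×69/6 = 13685
∑_{k=1}^{15} k² = 15×16×31/6 = 1240
∑_{k=16}^{34} k² = 13685 - 1240 = 12445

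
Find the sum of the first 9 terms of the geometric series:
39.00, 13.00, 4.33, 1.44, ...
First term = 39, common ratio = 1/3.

Sₙ = a(1 - rⁿ) / (1 - r)
S_9 = 39(1 - (1/3)^9) / (1 - (1/3))
S_9 = 39(1 - (1/19683)) / (2/3)
S_9 = 127933/2187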